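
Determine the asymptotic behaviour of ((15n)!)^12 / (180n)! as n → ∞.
((15n)!)^12/(180n)! ~ ((2π·15n)^(11/2) / sqrt(12)) · 12^(−12·15n)  →  0

Write N = 15n. Stirling: N! ~ sqrt(2π N)(N/e)^N and (12N)! ~ sqrt(2π·12N)·(12N/e)^(12N).
  (N!)^12/(12N)! ~ (2π N)^(12/2) (N/e)^(12N) / [sqrt(2π·12N) (12N/e)^(12N)]
     = (2π N)^(12/2) / sqrt(2π·12N) · (N/(12N))^(12N)
     = (2π N)^((12−1)/2) / sqrt(12) · 12^(−12N).
Since 12^12 > 1, the factor 12^(−12N) decays exponentially, so the ratio → 0. Substituting N = 15n gives the stated form.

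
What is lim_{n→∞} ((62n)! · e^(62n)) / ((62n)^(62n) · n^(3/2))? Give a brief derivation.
lim = 0

Stirling: (62n)! ~ sqrt(2π·62n) · (62n/e)^(62n). Hence
  (62n)! · e^(62n) / (62n)^(62n) ~ sqrt(2π·62n).
Dividing by n^(3/2): sqrt(2π·62n) / n^(3/2) = sqrt(2π·62) · n^((1−3)/2), so the expression behaves like sqrt(2π·62) · n^((1−3)/2) → 0.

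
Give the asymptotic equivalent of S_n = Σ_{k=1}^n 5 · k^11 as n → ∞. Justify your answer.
S_n ~ 5 · n^12 / 12

By integral comparison (Euler-Maclaurin), Σ_{k=1}^n 5 · k^11 = 5 · ∫_0^n x^11 dx + O(n^11) = 5 · n^12/12 + O(n^11). (Equivalently, Faulhaber's formula gives the same leading term.)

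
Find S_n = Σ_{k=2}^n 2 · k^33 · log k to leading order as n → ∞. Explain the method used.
S_n ~ n^34 log n / 17 − n^34 / 578

By integral comparison, S_n = ∫_1^n 2 · x^33 · log x dx + O(n^33 · log n). For the integral, ∫ x^33 log x dx = n^34 log n / 34 − n^34/1156 (integration by parts). Hence S_n ~ n^34 log n / 17 − n^34 / 578.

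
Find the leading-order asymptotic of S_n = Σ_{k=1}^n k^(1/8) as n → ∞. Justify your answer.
S_n ~ (8/9) · n^(9/8)

Integral comparison: Σ_{k=1}^n k^(1/8) = ∫_0^n x^(1/8) dx + O(n^(1/8)). The integral is n^(1 + 1/8) / (1 + 1/8) = n^((1+8)/8) / ((1+8)/8) = (8/9) · n^(9/8).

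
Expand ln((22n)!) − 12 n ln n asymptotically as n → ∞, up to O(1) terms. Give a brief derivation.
ln((22n)!) − 12 n ln n = 10 n ln n + 22(ln 22 − 1) n + (1/2) ln(2π·22n) + O(1/n)

Stirling: ln((22n)!) = 22n ln(22n) − 22n + (1/2) ln(2π·22n) + O(1/n).
Expand 22n ln(22n) = 22n (ln n + ln 22) = 22n ln n + 22n ln 22.
Subtract 12n ln n: leading term is (22 − 12) n ln n = 10 n ln n. The next term is 22n ln 22 − 22n = 22(ln 22 − 1) n. Then the (1/2) ln(2π·22n) correction.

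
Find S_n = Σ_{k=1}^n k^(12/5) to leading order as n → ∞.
S_n ~ (5/17) · n^(17/5)

Integral comparison: Σ_{k=1}^n k^(12/5) = ∫_0^n x^(12/5) dx + O(n^(12/5)). The integral is n^(1 + 12/5) / (1 + 12/5) = n^((12+5)/5) / ((12+5)/5) = (5/17) · n^(17/5).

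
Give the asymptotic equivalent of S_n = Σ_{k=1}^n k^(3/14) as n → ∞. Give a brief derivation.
S_n ~ (14/17) · n^(17/14)

Integral comparison: Σ_{k=1}^n k^(3/14) = ∫_0^n x^(3/14) dx + O(n^(3/14)). The integral is n^(1 + 3/14) / (1 + 3/14) = n^((3+14)/14) / ((3+14)/14) = (14/17) · n^(17/14).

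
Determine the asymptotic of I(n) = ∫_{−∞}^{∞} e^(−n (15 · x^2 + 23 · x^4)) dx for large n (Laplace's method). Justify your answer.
I(n) ~ sqrt(π/(15n))

φ(x) = 15 · x^2 + 23 · x^4 has its unique global minimum at x* = 0 (since φ'(x) = 30x + 92x^3 = 0 only at x = 0 for real x with both coefficients positive, and φ → ∞ as |x| → ∞). At x* = 0, φ(0) = 0 and φ''(0) = 30. Laplace's method then gives
  I(n) ~ sqrt(2π / (n · φ''(0))) · e^(−n φ(0)) = sqrt(2π / (30n)) = sqrt(π/(15n)).
The 23 · x^4 term contributes only at subleading order (an O(1/n) relative correction).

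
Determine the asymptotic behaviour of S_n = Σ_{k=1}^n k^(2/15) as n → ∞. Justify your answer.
S_n ~ (15/17) · n^(17/15)

Integral comparison: Σ_{k=1}^n k^(2/15) = ∫_0^n x^(2/15) dx + O(n^(2/15)). The integral is n^(1 + 2/15) / (1 + 2/15) = n^((2+15)/15) / ((2+15)/15) = (15/17) · n^(17/15).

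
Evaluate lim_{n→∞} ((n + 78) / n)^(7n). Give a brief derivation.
lim = e^546

Rewrite as (1 + 78/n)^(7n). By the standard limit (1 + x/n)^n → e^x, we have (1 + 78/n)^n → e^78, and raising to the 7th power gives e^546.
More precisely, ln[(1 + 78/n)^(7n)] = 7n · ln(1 + 78/n) = 7n · (78/n + O(1/n^2)) = 546 + O(1/n) → 546.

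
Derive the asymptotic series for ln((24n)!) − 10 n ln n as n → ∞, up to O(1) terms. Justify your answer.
ln((24n)!) − 10 n ln n = 14 n ln n + 24(ln 24 − 1) n + (1/2) ln(2π·24n) + O(1/n)

Stirling: ln((24n)!) = 24n ln(24n) − 24n + (1/2) ln(2π·24n) + O(1/n).
Expand 24n ln(24n) = 24n (ln n + ln 24) = 24n ln n + 24n ln 24.
Subtract 10n ln n: leading term is (24 − 10) n ln n = 14 n ln n. The next term is 24n ln 24 − 24n = 24(ln 24 − 1) n. Then the (1/2) ln(2π·24n) correction.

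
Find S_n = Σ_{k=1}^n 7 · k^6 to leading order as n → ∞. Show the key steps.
S_n ~ n^7

By integral comparison (Euler-Maclaurin), Σ_{k=1}^n 7 · k^6 = 7 · ∫_0^n x^6 dx + O(n^6) = 7 · n^7/7 = n^7 + O(n^6). (Equivalently, Faulhaber's formula gives the same leading term.)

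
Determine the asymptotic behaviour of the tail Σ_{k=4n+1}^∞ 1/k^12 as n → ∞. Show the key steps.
Σ_{k>4n} 1/k^12 ~ 1/(11 · (4n)^11)

Compare to the integral: ∫_{4n}^∞ x^(−12) dx = [−x^(−11)/11]_{4n}^∞ = 1/((12−1)·(4n)^11). Euler-Maclaurin then gives
  Σ_{k>4n} 1/k^12 = ∫_{4n}^∞ dx/x^12 − 1/(2·(4n)^12) + O(1/(4n)^13).
(Equivalently this is ζ(12) − Σ_{k≤4n} 1/k^12.)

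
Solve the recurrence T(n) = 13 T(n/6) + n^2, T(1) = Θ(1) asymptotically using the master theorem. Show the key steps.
T(n) = Θ(n^2)

log_6 13 ≈ 1.432. f(n) = n^2 dominates n^(log_6 13) since 2 > 1.432, and the regularity condition a·f(n/b) = 13·(n/6)^2 = (13/36)·n^2 ≤ c·f(n) holds with c = 13/36 ≈ 0.361 < 1. So this is Case 3: T(n) = Θ(f(n)) = Θ(n^2).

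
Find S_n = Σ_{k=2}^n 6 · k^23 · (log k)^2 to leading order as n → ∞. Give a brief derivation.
S_n ~ n^24 · (log n)^2 / 4

By integral comparison, S_n = ∫_1^n 6 · x^23 · (log x)^2 dx + O(n^23 · (log n)^2). For the integral, the leading term of ∫_1^n x^23 (log x)^2 dx is n^24/24 · (log n)^2 (by repeated integration by parts; each step lowers the log-exponent and produces a relatively O(1/log n) correction). Hence S_n ~ n^24 · (log n)^2 / 4.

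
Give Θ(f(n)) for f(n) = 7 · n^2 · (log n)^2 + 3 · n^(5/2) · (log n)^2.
f(n) ∈ Θ(n^(5/2) · (log n)^2)

Compare the terms by growth order. For large n, n^a · (log n)^b dominates n^a' · (log n)^b' iff a > a', or (a = a' and b > b'). Ranking the 2 terms shows the dominant one is 3 · n^(5/2) · (log n)^2. Hence f(n) ∈ Θ(n^(5/2) · (log n)^2).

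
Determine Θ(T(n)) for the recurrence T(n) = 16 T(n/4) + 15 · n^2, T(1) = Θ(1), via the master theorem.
T(n) = Θ(n^2 log n)

log_4 16 = 2, and f(n) = 15 · n^2 = Θ(n^(log_4 16)). This is Case 2 of the master theorem: T(n) = Θ(f(n) · log n) = Θ(n^2 log n).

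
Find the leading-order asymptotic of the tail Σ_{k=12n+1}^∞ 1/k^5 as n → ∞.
Σ_{k>12n} 1/k^5 ~ 1/(4 · (12n)^4)

Compare to the integral: ∫_{12n}^∞ x^(−5) dx = [−x^(−4)/4]_{12n}^∞ = 1/((5−1)·(12n)^4). Euler-Maclaurin then gives
  Σ_{k>12n} 1/k^5 = ∫_{12n}^∞ dx/x^5 − 1/(2·(12n)^5) + O(1/(12n)^6).
(Equivalently this is ζ(5) − Σ_{k≤12n} 1/k^5.)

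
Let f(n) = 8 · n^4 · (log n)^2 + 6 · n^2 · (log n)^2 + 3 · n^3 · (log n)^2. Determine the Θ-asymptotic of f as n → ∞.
f(n) ∈ Θ(n^4 · (log n)^2)

Compare the terms by growth order. For large n, n^a · (log n)^b dominates n^a' · (log n)^b' iff a > a', or (a = a' and b > b'). Ranking the 3 terms shows the dominant one is 8 · n^4 · (log n)^2. Hence f(n) ∈ Θ(n^4 · (log n)^2).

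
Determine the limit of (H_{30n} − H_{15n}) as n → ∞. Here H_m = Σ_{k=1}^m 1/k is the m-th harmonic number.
lim = ln(30/15) = ln 2

Euler-Maclaurin gives H_m = ln m + γ + 1/(2m) + O(1/m^2). The γ and O(1/m) terms cancel in the difference:
  H_{30n} − H_{15n} = ln(30n) − ln(15n) + O(1/n) = ln(30/15) + O(1/n).
Hence the limit is ln(30/15) = ln 2.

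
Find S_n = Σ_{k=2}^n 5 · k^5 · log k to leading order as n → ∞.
S_n ~ 5 · n^6 log n / 6 − 5 · n^6 / 36

By integral comparison, S_n = ∫_1^n 5 · x^5 · log x dx + O(n^5 · log n). For the integral, ∫ x^5 log x dx = n^6 log n / 6 − n^6/36 (integration by parts). Hence S_n ~ 5 · n^6 log n / 6 − 5 · n^6 / 36.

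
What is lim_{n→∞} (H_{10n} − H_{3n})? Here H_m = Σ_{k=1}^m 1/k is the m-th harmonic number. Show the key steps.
lim = ln(10/3)

Euler-Maclaurin gives H_m = ln m + γ + 1/(2m) + O(1/m^2). The γ and O(1/m) terms cancel in the difference:
  H_{10n} − H_{3n} = ln(10n) − ln(3n) + O(1/n) = ln(10/3) + O(1/n).
Hence the limit is ln(10/3).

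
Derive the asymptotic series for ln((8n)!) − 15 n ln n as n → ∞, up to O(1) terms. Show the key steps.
ln((8n)!) − 15 n ln n = −7 n ln n + 8(ln 8 − 1) n + (1/2) ln(2π·8n) + O(1/n)

Stirling: ln((8n)!) = 8n ln(8n) − 8n + (1/2) ln(2π·8n) + O(1/n).
Expand 8n ln(8n) = 8n (ln n + ln 8) = 8n ln n + 8n ln 8.
Subtract 15n ln n: leading term is (8 − 15) n ln n = −7 n ln n. The next term is 8n ln 8 − 8n = 8(ln 8 − 1) n. Then the (1/2) ln(2π·8n) correction.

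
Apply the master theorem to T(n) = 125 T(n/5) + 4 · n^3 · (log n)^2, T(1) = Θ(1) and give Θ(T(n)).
T(n) = Θ(n^3 · (log n)^3)

Here log_5 125 = 3 and f(n) = 4 · n^3 · (log n)^2 = Θ(n^(log_5 125) · (log n)^2). This is the extended Case 2 of the master theorem (f matches the critical exponent up to log factors), giving T(n) = Θ(n^(log_5 125) · (log n)^(2+1)) = Θ(n^3 · (log n)^3).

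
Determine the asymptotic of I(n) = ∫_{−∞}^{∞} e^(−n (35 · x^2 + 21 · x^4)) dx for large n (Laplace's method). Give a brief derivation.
I(n) ~ sqrt(π/(35n))

φ(x) = 35 · x^2 + 21 · x^4 has its unique global minimum at x* = 0 (since φ'(x) = 70x + 84x^3 = 0 only at x = 0 for real x with both coefficients positive, and φ → ∞ as |x| → ∞). At x* = 0, φ(0) = 0 and φ''(0) = 70. Laplace's method then gives
  I(n) ~ sqrt(2π / (n · φ''(0))) · e^(−n φ(0)) = sqrt(2π / (70n)) = sqrt(π/(35n)).
The 21 · x^4 term contributes only at subleading order (an O(1/n) relative correction).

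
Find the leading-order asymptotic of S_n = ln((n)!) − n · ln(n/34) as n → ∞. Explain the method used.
S_n ~ n · (ln 34 − 1) + O(ln n)

Stirling: ln((n)!) = n ln(n) − n + O(ln n).
  S_n = n ln(n) − n − n ln(n/34) + O(ln n)
      = n ln(n) − n ln n + n ln 34 − n + O(ln n)
      = n ln 34 − n + O(ln n)
      = n (ln 34 − 1) + O(ln n).
Numerically ln(34) − 1 ≈ 2.5264.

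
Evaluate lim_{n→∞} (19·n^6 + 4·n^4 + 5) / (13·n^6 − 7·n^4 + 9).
lim = 19/13

For large n the leading n^6 terms dominate both numerator and denominator. Dividing top and bottom by n^6, every other term tends to 0, leaving 19/13.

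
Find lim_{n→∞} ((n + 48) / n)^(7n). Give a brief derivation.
lim = e^336

Rewrite as (1 + 48/n)^(7n). By the standard limit (1 + x/n)^n → e^x, we have (1 + 48/n)^n → e^48, and raising to the 7th power gives e^336.
More precisely, ln[(1 + 48/n)^(7n)] = 7n · ln(1 + 48/n) = 7n · (48/n + O(1/n^2)) = 336 + O(1/n) → 336.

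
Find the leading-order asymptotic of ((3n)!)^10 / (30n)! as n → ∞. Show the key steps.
((3n)!)^10/(30n)! ~ ((2π·3n)^(9/2) / sqrt(10)) · 10^(−10·3n)  →  0

Write N = 3n. Stirling: N! ~ sqrt(2π N)(N/e)^N and (10N)! ~ sqrt(2π·10N)·(10N/e)^(10N).
  (N!)^10/(10N)! ~ (2π N)^(10/2) (N/e)^(10N) / [sqrt(2π·10N) (10N/e)^(10N)]
     = (2π N)^(10/2) / sqrt(2π·10N) · (N/(10N))^(10N)
     = (2π N)^((10−1)/2) / sqrt(10) · 10^(−10N).
Since 10^10 > 1, the factor 10^(−10N) decays exponentially, so the ratio → 0. Substituting N = 3n gives the stated form.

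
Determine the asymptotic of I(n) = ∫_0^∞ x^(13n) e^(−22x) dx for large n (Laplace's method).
I(n) ~ (sqrt(2π·13n) / 22) · (13n/(22e))^(13n)

Write the integrand as exp(13n ln x − 22x) and set f(x) = 13n ln x − 22x. Then f'(x) = 13n/x − 22 = 0 at x* = 13n/22, and f''(x*) = −13n/x*^2 = −22^2/(13n). Laplace's method (interior maximum) gives
  I(n) ~ e^(f(x*)) · sqrt(2π / |f''(x*)|)
        = exp(13n ln(13n/22) − 13n) · sqrt(2π · 13n / 22^2)
        = (13n/22)^(13n) e^(−13n) · sqrt(2π·13n) / 22
        = (sqrt(2π·13n) / 22) · (13n/(22e))^(13n).
This matches Γ(13n+1)/22^(13n+1) with Stirling applied to Γ.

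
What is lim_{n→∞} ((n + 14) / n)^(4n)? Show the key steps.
lim = e^56

Rewrite as (1 + 14/n)^(4n). By the standard limit (1 + x/n)^n → e^x, we have (1 + 14/n)^n → e^14, and raising to the 4th power gives e^56.
More precisely, ln[(1 + 14/n)^(4n)] = 4n · ln(1 + 14/n) = 4n · (14/n + O(1/n^2)) = 56 + O(1/n) → 56.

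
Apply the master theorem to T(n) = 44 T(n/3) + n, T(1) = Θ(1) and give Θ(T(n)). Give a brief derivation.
T(n) = Θ(n^(log_3 44))

Master theorem: compare f(n) = n to n^(log_3 44) where log_3 44 ≈ 3.445. Since 1 < log_3 44, we have f(n) = O(n^(log_3 44 − ε)) for some ε > 0 — Case 1. Hence T(n) = Θ(n^(log_3 44)).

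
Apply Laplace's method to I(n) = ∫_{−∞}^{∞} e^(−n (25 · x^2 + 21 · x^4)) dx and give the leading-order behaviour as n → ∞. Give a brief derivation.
I(n) ~ sqrt(π/(25n))

φ(x) = 25 · x^2 + 21 · x^4 has its unique global minimum at x* = 0 (since φ'(x) = 50x + 84x^3 = 0 only at x = 0 for real x with both coefficients positive, and φ → ∞ as |x| → ∞). At x* = 0, φ(0) = 0 and φ''(0) = 50. Laplace's method then gives
  I(n) ~ sqrt(2π / (n · φ''(0))) · e^(−n φ(0)) = sqrt(2π / (50n)) = sqrt(π/(25n)).
The 21 · x^4 term contributes only at subleading order (an O(1/n) relative correction).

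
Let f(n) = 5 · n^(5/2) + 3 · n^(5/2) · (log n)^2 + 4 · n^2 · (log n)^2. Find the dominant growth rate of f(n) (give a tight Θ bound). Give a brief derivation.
f(n) ∈ Θ(n^(5/2) · (log n)^2)

Compare the terms by growth order. For large n, n^a · (log n)^b dominates n^a' · (log n)^b' iff a > a', or (a = a' and b > b'). Ranking the 3 terms shows the dominant one is 3 · n^(5/2) · (log n)^2. Hence f(n) ∈ Θ(n^(5/2) · (log n)^2).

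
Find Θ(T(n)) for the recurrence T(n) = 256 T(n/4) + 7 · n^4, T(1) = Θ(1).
T(n) = Θ(n^4 log n)

log_4 256 = 4, and f(n) = 7 · n^4 = Θ(n^(log_4 256)). This is Case 2 of the master theorem: T(n) = Θ(f(n) · log n) = Θ(n^4 log n).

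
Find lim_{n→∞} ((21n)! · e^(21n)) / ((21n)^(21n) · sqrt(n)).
lim = sqrt(2π·21)

Stirling: (21n)! ~ sqrt(2π·21n) · (21n/e)^(21n). Hence
  (21n)! · e^(21n) / (21n)^(21n) ~ sqrt(2π·21n).
Dividing by sqrt(n): sqrt(2π·21n) / sqrt(n) = sqrt(2π·21) · n^((1−1)/2), so the limit is sqrt(2π·21).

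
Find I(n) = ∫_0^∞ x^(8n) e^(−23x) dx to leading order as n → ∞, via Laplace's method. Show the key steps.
I(n) ~ (sqrt(2π·8n) / 23) · (8n/(23e))^(8n)

Write the integrand as exp(8n ln x − 23x) and set f(x) = 8n ln x − 23x. Then f'(x) = 8n/x − 23 = 0 at x* = 8n/23, and f''(x*) = −8n/x*^2 = −23^2/(8n). Laplace's method (interior maximum) gives
  I(n) ~ e^(f(x*)) · sqrt(2π / |f''(x*)|)
        = exp(8n ln(8n/23) − 8n) · sqrt(2π · 8n / 23^2)
        = (8n/23)^(8n) e^(−8n) · sqrt(2π·8n) / 23
        = (sqrt(2π·8n) / 23) · (8n/(23e))^(8n).
This matches Γ(8n+1)/23^(8n+1) with Stirling applied to Γ.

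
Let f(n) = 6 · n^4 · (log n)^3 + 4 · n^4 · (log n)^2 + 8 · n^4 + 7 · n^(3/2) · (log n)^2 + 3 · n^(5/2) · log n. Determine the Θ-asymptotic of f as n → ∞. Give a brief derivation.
f(n) ∈ Θ(n^4 · (log n)^3)

Compare the terms by growth order. For large n, n^a · (log n)^b dominates n^a' · (log n)^b' iff a > a', or (a = a' and b > b'). Ranking the 5 terms shows the dominant one is 6 · n^4 · (log n)^3. Hence f(n) ∈ Θ(n^4 · (log n)^3).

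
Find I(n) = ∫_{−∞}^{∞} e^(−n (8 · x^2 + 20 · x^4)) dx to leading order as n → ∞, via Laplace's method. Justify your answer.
I(n) ~ sqrt(π/(8n))

φ(x) = 8 · x^2 + 20 · x^4 has its unique global minimum at x* = 0 (since φ'(x) = 16x + 80x^3 = 0 only at x = 0 for real x with both coefficients positive, and φ → ∞ as |x| → ∞). At x* = 0, φ(0) = 0 and φ''(0) = 16. Laplace's method then gives
  I(n) ~ sqrt(2π / (n · φ''(0))) · e^(−n φ(0)) = sqrt(2π / (16n)) = sqrt(π/(8n)).
The 20 · x^4 term contributes only at subleading order (an O(1/n) relative correction).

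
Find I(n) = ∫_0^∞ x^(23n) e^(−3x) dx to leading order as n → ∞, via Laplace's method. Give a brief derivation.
I(n) ~ (sqrt(2π·23n) / 3) · (23n/(3e))^(23n)

Write the integrand as exp(23n ln x − 3x) and set f(x) = 23n ln x − 3x. Then f'(x) = 23n/x − 3 = 0 at x* = 23n/3, and f''(x*) = −23n/x*^2 = −3^2/(23n). Laplace's method (interior maximum) gives
  I(n) ~ e^(f(x*)) · sqrt(2π / |f''(x*)|)
        = exp(23n ln(23n/3) − 23n) · sqrt(2π · 23n / 3^2)
        = (23n/3)^(23n) e^(−23n) · sqrt(2π·23n) / 3
        = (sqrt(2π·23n) / 3) · (23n/(3e))^(23n).
This matches Γ(23n+1)/3^(23n+1) with Stirling applied to Γ.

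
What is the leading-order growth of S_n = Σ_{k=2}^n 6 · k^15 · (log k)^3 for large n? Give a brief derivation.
S_n ~ 3 · n^16 · (log n)^3 / 8

By integral comparison, S_n = ∫_1^n 6 · x^15 · (log x)^3 dx + O(n^15 · (log n)^3). For the integral, the leading term of ∫_1^n x^15 (log x)^3 dx is n^16/16 · (log n)^3 (by repeated integration by parts; each step lowers the log-exponent and produces a relatively O(1/log n) correction). Hence S_n ~ 3 · n^16 · (log n)^3 / 8.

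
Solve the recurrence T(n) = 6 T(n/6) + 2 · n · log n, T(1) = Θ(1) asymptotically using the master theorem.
T(n) = Θ(n · (log n)^2)

Here log_6 6 = 1 and f(n) = 2 · n · log n = Θ(n^(log_6 6) · (log n)^1). This is the extended Case 2 of the master theorem (f matches the critical exponent up to log factors), giving T(n) = Θ(n^(log_6 6) · (log n)^(1+1)) = Θ(n · (log n)^2).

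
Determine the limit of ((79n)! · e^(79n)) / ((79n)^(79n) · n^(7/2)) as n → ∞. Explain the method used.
lim = 0

Stirling: (79n)! ~ sqrt(2π·79n) · (79n/e)^(79n). Hence
  (79n)! · e^(79n) / (79n)^(79n) ~ sqrt(2π·79n).
Dividing by n^(7/2): sqrt(2π·79n) / n^(7/2) = sqrt(2π·79) · n^((1−7)/2), so the expression behaves like sqrt(2π·79) · n^((1−7)/2) → 0.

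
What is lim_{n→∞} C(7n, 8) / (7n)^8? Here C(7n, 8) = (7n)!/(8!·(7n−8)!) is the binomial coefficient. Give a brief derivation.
lim = 1/8! = 1/40320

With N = 7n → ∞: C(N, 8) / N^8 = [N(N−1)…(N−7)] / (8! · N^8) = (1/8!) · 1 · (1 − 1/(7n)) · … · (1 − 7/(7n)). Each factor → 1 as N → ∞, so the limit is 1/8! = 1/40320.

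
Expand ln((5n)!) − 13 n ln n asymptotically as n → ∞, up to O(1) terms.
ln((5n)!) − 13 n ln n = −8 n ln n + 5(ln 5 − 1) n + (1/2) ln(2π·5n) + O(1/n)

Stirling: ln((5n)!) = 5n ln(5n) − 5n + (1/2) ln(2π·5n) + O(1/n).
Expand 5n ln(5n) = 5n (ln n + ln 5) = 5n ln n + 5n ln 5.
Subtract 13n ln n: leading term is (5 − 13) n ln n = −8 n ln n. The next term is 5n ln 5 − 5n = 5(ln 5 − 1) n. Then the (1/2) ln(2π·5n) correction.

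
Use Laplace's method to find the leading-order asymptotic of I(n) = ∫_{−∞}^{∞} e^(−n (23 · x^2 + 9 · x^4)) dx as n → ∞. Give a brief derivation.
I(n) ~ sqrt(π/(23n))

φ(x) = 23 · x^2 + 9 · x^4 has its unique global minimum at x* = 0 (since φ'(x) = 46x + 36x^3 = 0 only at x = 0 for real x with both coefficients positive, and φ → ∞ as |x| → ∞). At x* = 0, φ(0) = 0 and φ''(0) = 46. Laplace's method then gives
  I(n) ~ sqrt(2π / (n · φ''(0))) · e^(−n φ(0)) = sqrt(2π / (46n)) = sqrt(π/(23n)).
The 9 · x^4 term contributes only at subleading order (an O(1/n) relative correction).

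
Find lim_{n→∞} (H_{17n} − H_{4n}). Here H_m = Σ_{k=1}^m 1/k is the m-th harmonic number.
lim = ln(17/4)

Euler-Maclaurin gives H_m = ln m + γ + 1/(2m) + O(1/m^2). The γ and O(1/m) terms cancel in the difference:
  H_{17n} − H_{4n} = ln(17n) − ln(4n) + O(1/n) = ln(17/4) + O(1/n).
Hence the limit is ln(17/4).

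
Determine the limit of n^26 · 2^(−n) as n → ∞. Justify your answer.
lim = 0

Exponentials with base > 1 dominate every fixed polynomial: for any fixed c, n^c / 2^n → 0 as n → ∞ (e.g. by the ratio test, or by writing 2^n = e^(n ln 2) and noting e^(n ln 2) / n^c → ∞). Hence n^26 · 2^(−n) = n^26 / 2^n → 0.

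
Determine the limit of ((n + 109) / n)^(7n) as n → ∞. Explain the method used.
lim = e^763

Rewrite as (1 + 109/n)^(7n). By the standard limit (1 + x/n)^n → e^x, we have (1 + 109/n)^n → e^109, and raising to the 7th power gives e^763.
More precisely, ln[(1 + 109/n)^(7n)] = 7n · ln(1 + 109/n) = 7n · (109/n + O(1/n^2)) = 763 + O(1/n) → 763.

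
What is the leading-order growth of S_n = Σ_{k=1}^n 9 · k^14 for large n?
S_n ~ 3 · n^15 / 5

By integral comparison (Euler-Maclaurin), Σ_{k=1}^n 9 · k^14 = 9 · ∫_0^n x^14 dx + O(n^14) = 9 · n^15/15 = 3 · n^15 / 5 + O(n^14). (Equivalently, Faulhaber's formula gives the same leading term.)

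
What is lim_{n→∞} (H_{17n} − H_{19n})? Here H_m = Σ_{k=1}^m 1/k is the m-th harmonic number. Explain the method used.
lim = ln(17/19)

Euler-Maclaurin gives H_m = ln m + γ + 1/(2m) + O(1/m^2). The γ and O(1/m) terms cancel in the difference:
  H_{17n} − H_{19n} = ln(17n) − ln(19n) + O(1/n) = ln(17/19) + O(1/n).
Hence the limit is ln(17/19).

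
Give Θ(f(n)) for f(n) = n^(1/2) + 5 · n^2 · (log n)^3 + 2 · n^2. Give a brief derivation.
f(n) ∈ Θ(n^2 · (log n)^3)

Compare the terms by growth order. For large n, n^a · (log n)^b dominates n^a' · (log n)^b' iff a > a', or (a = a' and b > b'). Ranking the 3 terms shows the dominant one is 5 · n^2 · (log n)^3. Hence f(n) ∈ Θ(n^2 · (log n)^3).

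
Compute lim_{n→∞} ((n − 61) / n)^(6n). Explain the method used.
lim = e^(−366)

Rewrite as (1 − 61/n)^(6n). By the standard limit (1 + x/n)^n → e^x, we have (1 − 61/n)^n → e^(−61), and raising to the 6th power gives e^(−366).
More precisely, ln[(1 − 61/n)^(6n)] = 6n · ln(1 − 61/n) = 6n · (-61/n + O(1/n^2)) = -366 + O(1/n) → -366.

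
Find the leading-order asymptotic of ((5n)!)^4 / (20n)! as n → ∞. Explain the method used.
((5n)!)^4/(20n)! ~ ((2π·5n)^(3/2) / 2) · 4^(−4·5n)  →  0

Write N = 5n. Stirling: N! ~ sqrt(2π N)(N/e)^N and (4N)! ~ sqrt(2π·4N)·(4N/e)^(4N).
  (N!)^4/(4N)! ~ (2π N)^(4/2) (N/e)^(4N) / [sqrt(2π·4N) (4N/e)^(4N)]
     = (2π N)^(4/2) / sqrt(2π·4N) · (N/(4N))^(4N)
     = (2π N)^((4−1)/2) / 2 · 4^(−4N).
Since 4^4 > 1, the factor 4^(−4N) decays exponentially, so the ratio → 0. Substituting N = 5n gives the stated form.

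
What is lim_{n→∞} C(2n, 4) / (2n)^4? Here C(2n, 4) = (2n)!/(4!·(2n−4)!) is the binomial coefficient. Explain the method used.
lim = 1/4! = 1/24

With N = 2n → ∞: C(N, 4) / N^4 = [N(N−1)…(N−3)] / (4! · N^4) = (1/4!) · 1 · (1 − 1/(2n)) · (1 − 2/(2n)) · (1 − 3/(2n)). Each factor → 1 as N → ∞, so the limit is 1/4! = 1/24.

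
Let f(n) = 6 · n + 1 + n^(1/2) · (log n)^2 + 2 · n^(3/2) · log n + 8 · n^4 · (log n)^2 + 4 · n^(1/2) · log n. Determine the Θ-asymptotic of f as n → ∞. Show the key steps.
f(n) ∈ Θ(n^4 · (log n)^2)

Compare the terms by growth order. For large n, n^a · (log n)^b dominates n^a' · (log n)^b' iff a > a', or (a = a' and b > b'). Ranking the 6 terms shows the dominant one is 8 · n^4 · (log n)^2. Hence f(n) ∈ Θ(n^4 · (log n)^2).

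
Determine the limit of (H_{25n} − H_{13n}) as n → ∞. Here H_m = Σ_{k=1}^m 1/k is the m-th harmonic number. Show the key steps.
lim = ln(25/13)

Euler-Maclaurin gives H_m = ln m + γ + 1/(2m) + O(1/m^2). The γ and O(1/m) terms cancel in the difference:
  H_{25n} − H_{13n} = ln(25n) − ln(13n) + O(1/n) = ln(25/13) + O(1/n).
Hence the limit is ln(25/13).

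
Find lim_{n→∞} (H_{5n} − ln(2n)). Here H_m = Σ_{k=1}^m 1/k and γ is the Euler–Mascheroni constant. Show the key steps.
lim = ln(5/2) + γ

By Euler-Maclaurin, H_m = ln m + γ + O(1/m). So
  H_{5n} − ln(2n) = ln(5n) + γ − ln(2n) + O(1/n)
                       = ln(5/2) + γ + O(1/n).
Hence the limit is ln(5/2) + γ.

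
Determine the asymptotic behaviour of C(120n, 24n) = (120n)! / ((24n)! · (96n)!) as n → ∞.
C(120n, 24n) ~ (3125/256)^(24n) · sqrt(5/(8π·24n))

Write N = 24n. Apply Stirling to each factorial:
  (5N)! ~ sqrt(2π·5N) · (5N/e)^(5N),
  N! ~ sqrt(2π N) · (N/e)^N,
  (4N)! ~ sqrt(2π·4N) · (4N/e)^(4N).
The exponential factors combine to (5N)^(5N) / (N^N · (4N)^(4N)) = 5^(5N)/4^(4N) = (5^5/4^4)^N = (3125/256)^N.
The square-root prefactors combine to sqrt(2π·5N) / (sqrt(2π N)·sqrt(2π·4N)) = sqrt(5 / (2π·4·N)) = sqrt(5/(8π·24n)).
Substituting N = 24n: C(120n, 24n) ~ (3125/256)^(24n) · sqrt(5/(8π·24n)).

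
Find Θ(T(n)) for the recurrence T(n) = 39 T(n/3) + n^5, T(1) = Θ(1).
T(n) = Θ(n^5)

log_3 39 ≈ 3.335. f(n) = n^5 dominates n^(log_3 39) since 5 > 3.335, and the regularity condition a·f(n/b) = 39·(n/3)^5 = (39/243)·n^5 ≤ c·f(n) holds with c = 39/243 ≈ 0.16 < 1. So this is Case 3: T(n) = Θ(f(n)) = Θ(n^5).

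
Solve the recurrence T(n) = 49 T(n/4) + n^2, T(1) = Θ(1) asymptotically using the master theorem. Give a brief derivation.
T(n) = Θ(n^(log_4 49))

Master theorem: compare f(n) = n^2 to n^(log_4 49) where log_4 49 ≈ 2.807. Since 2 < log_4 49, we have f(n) = O(n^(log_4 49 − ε)) for some ε > 0 — Case 1. Hence T(n) = Θ(n^(log_4 49)).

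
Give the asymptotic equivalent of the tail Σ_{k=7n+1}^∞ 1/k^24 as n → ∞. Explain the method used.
Σ_{k>7n} 1/k^24 ~ 1/(23 · (7n)^23)

Compare to the integral: ∫_{7n}^∞ x^(−24) dx = [−x^(−23)/23]_{7n}^∞ = 1/((24−1)·(7n)^23). Euler-Maclaurin then gives
  Σ_{k>7n} 1/k^24 = ∫_{7n}^∞ dx/x^24 − 1/(2·(7n)^24) + O(1/(7n)^25).
(Equivalently this is ζ(24) − Σ_{k≤7n} 1/k^24.)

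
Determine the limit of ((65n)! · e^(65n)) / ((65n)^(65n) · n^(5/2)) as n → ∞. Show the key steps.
lim = 0

Stirling: (65n)! ~ sqrt(2π·65n) · (65n/e)^(65n). Hence
  (65n)! · e^(65n) / (65n)^(65n) ~ sqrt(2π·65n).
Dividing by n^(5/2): sqrt(2π·65n) / n^(5/2) = sqrt(2π·65) · n^((1−5)/2), so the expression behaves like sqrt(2π·65) · n^((1−5)/2) → 0.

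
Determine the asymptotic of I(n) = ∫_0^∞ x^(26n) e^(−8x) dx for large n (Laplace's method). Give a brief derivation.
I(n) ~ (sqrt(2π·26n) / 8) · (26n/(8e))^(26n)

Write the integrand as exp(26n ln x − 8x) and set f(x) = 26n ln x − 8x. Then f'(x) = 26n/x − 8 = 0 at x* = 26n/8, and f''(x*) = −26n/x*^2 = −8^2/(26n). Laplace's method (interior maximum) gives
  I(n) ~ e^(f(x*)) · sqrt(2π / |f''(x*)|)
        = exp(26n ln(26n/8) − 26n) · sqrt(2π · 26n / 8^2)
        = (26n/8)^(26n) e^(−26n) · sqrt(2π·26n) / 8
        = (sqrt(2π·26n) / 8) · (26n/(8e))^(26n).
This matches Γ(26n+1)/8^(26n+1) with Stirling applied to Γ.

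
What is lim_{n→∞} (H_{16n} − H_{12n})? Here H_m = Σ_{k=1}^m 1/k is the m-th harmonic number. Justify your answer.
lim = ln(16/12) = ln(4/3)

Euler-Maclaurin gives H_m = ln m + γ + 1/(2m) + O(1/m^2). The γ and O(1/m) terms cancel in the difference:
  H_{16n} − H_{12n} = ln(16n) − ln(12n) + O(1/n) = ln(16/12) + O(1/n).
Hence the limit is ln(16/12) = ln(4/3).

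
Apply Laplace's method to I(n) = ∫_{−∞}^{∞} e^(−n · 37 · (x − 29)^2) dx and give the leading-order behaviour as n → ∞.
I(n) = sqrt(π/(37n))

Here φ(x) = 37 · (x − 29)^2 has its unique minimum at x* = 29 with φ(x*) = 0 and φ''(x*) = 74. Laplace's method gives
  I(n) ~ e^(−n φ(x*)) · sqrt(2π / (n · φ''(x*))) = sqrt(2π / (74n)) = sqrt(π/(37n)).
This is exact: substituting u = (x − 29)·sqrt(37n) gives I(n) = (1/sqrt(37n)) ∫_{−∞}^{∞} e^(−u^2) du = sqrt(π/(37n)).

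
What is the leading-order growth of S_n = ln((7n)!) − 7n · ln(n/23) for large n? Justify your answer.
S_n ~ 7n · (ln 161 − 1) + O(ln n)

Stirling: ln((7n)!) = 7n ln(7n) − 7n + O(ln n).
  S_n = 7n ln(7n) − 7n − 7n ln(n/23) + O(ln n)
      = 7n ln(7n) − 7n ln n + 7n ln 23 − 7n + O(ln n)
      = 7n ln 7 + 7n ln 23 − 7n + O(ln n)
      = 7n (ln 161 − 1) + O(ln n).
Numerically ln(161) − 1 ≈ 4.0814.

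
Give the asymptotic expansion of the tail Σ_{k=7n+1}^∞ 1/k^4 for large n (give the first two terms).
Σ_{k>7n} 1/k^4 = 1/(3 · (7n)^3) − 1/(2 · (7n)^4) + O(1/(7n)^5)

Compare to the integral: ∫_{7n}^∞ x^(−4) dx = [−x^(−3)/3]_{7n}^∞ = 1/((4−1)·(7n)^3). The Euler-Maclaurin correction adds −f(7n)/2 = −1/(2·(7n)^4). Euler-Maclaurin then gives
  Σ_{k>7n} 1/k^4 = ∫_{7n}^∞ dx/x^4 − 1/(2·(7n)^4) + O(1/(7n)^5).
(Equivalently this is ζ(4) − Σ_{k≤7n} 1/k^4.)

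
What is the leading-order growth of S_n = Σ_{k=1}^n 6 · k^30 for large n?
S_n ~ 6 · n^31 / 31

By integral comparison (Euler-Maclaurin), Σ_{k=1}^n 6 · k^30 = 6 · ∫_0^n x^30 dx + O(n^30) = 6 · n^31/31 + O(n^30). (Equivalently, Faulhaber's formula gives the same leading term.)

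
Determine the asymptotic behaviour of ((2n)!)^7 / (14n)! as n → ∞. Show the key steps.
((2n)!)^7/(14n)! ~ ((2π·2n)^(6/2) / sqrt(7)) · 7^(−7·2n)  →  0

Write N = 2n. Stirling: N! ~ sqrt(2π N)(N/e)^N and (7N)! ~ sqrt(2π·7N)·(7N/e)^(7N).
  (N!)^7/(7N)! ~ (2π N)^(7/2) (N/e)^(7N) / [sqrt(2π·7N) (7N/e)^(7N)]
     = (2π N)^(7/2) / sqrt(2π·7N) · (N/(7N))^(7N)
     = (2π N)^((7−1)/2) / sqrt(7) · 7^(−7N).
Since 7^7 > 1, the factor 7^(−7N) decays exponentially, so the ratio → 0. Substituting N = 2n gives the stated form.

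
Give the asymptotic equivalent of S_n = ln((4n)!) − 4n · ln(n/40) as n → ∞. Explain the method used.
S_n ~ 4n · (ln 160 − 1) + O(ln n)

Stirling: ln((4n)!) = 4n ln(4n) − 4n + O(ln n).
  S_n = 4n ln(4n) − 4n − 4n ln(n/40) + O(ln n)
      = 4n ln(4n) − 4n ln n + 4n ln 40 − 4n + O(ln n)
      = 4n ln 4 + 4n ln 40 − 4n + O(ln n)
      = 4n (ln 160 − 1) + O(ln n).
Numerically ln(160) − 1 ≈ 4.0752.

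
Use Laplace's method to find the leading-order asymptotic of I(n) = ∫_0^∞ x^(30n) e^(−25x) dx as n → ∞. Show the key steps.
I(n) ~ (sqrt(2π·30n) / 25) · (30n/(25e))^(30n)

Write the integrand as exp(30n ln x − 25x) and set f(x) = 30n ln x − 25x. Then f'(x) = 30n/x − 25 = 0 at x* = 30n/25, and f''(x*) = −30n/x*^2 = −25^2/(30n). Laplace's method (interior maximum) gives
  I(n) ~ e^(f(x*)) · sqrt(2π / |f''(x*)|)
        = exp(30n ln(30n/25) − 30n) · sqrt(2π · 30n / 25^2)
        = (30n/25)^(30n) e^(−30n) · sqrt(2π·30n) / 25
        = (sqrt(2π·30n) / 25) · (30n/(25e))^(30n).
This matches Γ(30n+1)/25^(30n+1) with Stirling applied to Γ.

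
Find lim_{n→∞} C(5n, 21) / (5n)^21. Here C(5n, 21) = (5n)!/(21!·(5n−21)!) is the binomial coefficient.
lim = 1/21! = 1/51090942171709440000

With N = 5n → ∞: C(N, 21) / N^21 = [N(N−1)…(N−20)] / (21! · N^21) = (1/21!) · 1 · (1 − 1/(5n)) · … · (1 − 20/(5n)). Each factor → 1 as N → ∞, so the limit is 1/21! = 1/51090942171709440000.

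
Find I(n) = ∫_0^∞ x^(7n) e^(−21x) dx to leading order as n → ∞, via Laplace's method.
I(n) ~ (sqrt(2π·7n) / 21) · (7n/(21e))^(7n)

Write the integrand as exp(7n ln x − 21x) and set f(x) = 7n ln x − 21x. Then f'(x) = 7n/x − 21 = 0 at x* = 7n/21, and f''(x*) = −7n/x*^2 = −21^2/(7n). Laplace's method (interior maximum) gives
  I(n) ~ e^(f(x*)) · sqrt(2π / |f''(x*)|)
        = exp(7n ln(7n/21) − 7n) · sqrt(2π · 7n / 21^2)
        = (7n/21)^(7n) e^(−7n) · sqrt(2π·7n) / 21
        = (sqrt(2π·7n) / 21) · (7n/(21e))^(7n).
This matches Γ(7n+1)/21^(7n+1) with Stirling applied to Γ.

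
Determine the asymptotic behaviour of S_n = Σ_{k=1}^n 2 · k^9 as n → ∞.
S_n ~ n^10 / 5

By integral comparison (Euler-Maclaurin), Σ_{k=1}^n 2 · k^9 = 2 · ∫_0^n x^9 dx + O(n^9) = 2 · n^10/10 = n^10 / 5 + O(n^9). (Equivalently, Faulhaber's formula gives the same leading term.)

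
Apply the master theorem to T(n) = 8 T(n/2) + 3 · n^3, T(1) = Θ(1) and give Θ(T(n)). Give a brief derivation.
T(n) = Θ(n^3 log n)

log_2 8 = 3, and f(n) = 3 · n^3 = Θ(n^(log_2 8)). This is Case 2 of the master theorem: T(n) = Θ(f(n) · log n) = Θ(n^3 log n).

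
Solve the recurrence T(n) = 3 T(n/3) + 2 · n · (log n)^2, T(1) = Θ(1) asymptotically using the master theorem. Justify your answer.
T(n) = Θ(n · (log n)^3)

Here log_3 3 = 1 and f(n) = 2 · n · (log n)^2 = Θ(n^(log_3 3) · (log n)^2). This is the extended Case 2 of the master theorem (f matches the critical exponent up to log factors), giving T(n) = Θ(n^(log_3 3) · (log n)^(2+1)) = Θ(n · (log n)^3).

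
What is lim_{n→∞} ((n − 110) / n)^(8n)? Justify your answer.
lim = e^(−880)

Rewrite as (1 − 110/n)^(8n). By the standard limit (1 + x/n)^n → e^x, we have (1 − 110/n)^n → e^(−110), and raising to the 8th power gives e^(−880).
More precisely, ln[(1 − 110/n)^(8n)] = 8n · ln(1 − 110/n) = 8n · (-110/n + O(1/n^2)) = -880 + O(1/n) → -880.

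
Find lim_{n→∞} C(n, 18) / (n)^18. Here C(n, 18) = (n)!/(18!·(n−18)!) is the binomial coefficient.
lim = 1/18! = 1/6402373705728000

With N = n → ∞: C(N, 18) / N^18 = [N(N−1)…(N−17)] / (18! · N^18) = (1/18!) · 1 · (1 − 1/n) · … · (1 − 17/n). Each factor → 1 as N → ∞, so the limit is 1/18! = 1/6402373705728000.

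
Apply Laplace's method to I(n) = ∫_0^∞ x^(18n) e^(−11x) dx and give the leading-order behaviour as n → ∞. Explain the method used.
I(n) ~ (sqrt(2π·18n) / 11) · (18n/(11e))^(18n)

Write the integrand as exp(18n ln x − 11x) and set f(x) = 18n ln x − 11x. Then f'(x) = 18n/x − 11 = 0 at x* = 18n/11, and f''(x*) = −18n/x*^2 = −11^2/(18n). Laplace's method (interior maximum) gives
  I(n) ~ e^(f(x*)) · sqrt(2π / |f''(x*)|)
        = exp(18n ln(18n/11) − 18n) · sqrt(2π · 18n / 11^2)
        = (18n/11)^(18n) e^(−18n) · sqrt(2π·18n) / 11
        = (sqrt(2π·18n) / 11) · (18n/(11e))^(18n).
This matches Γ(18n+1)/11^(18n+1) with Stirling applied to Γ.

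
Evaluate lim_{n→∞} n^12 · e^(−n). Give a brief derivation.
lim = 0

Exponentials with base > 1 dominate every fixed polynomial: for any fixed c, n^c / e^n → 0 as n → ∞ (e.g. by the ratio test, or since e^n grows faster than any power of n). Hence n^12 · e^(−n) = n^12 / e^n → 0.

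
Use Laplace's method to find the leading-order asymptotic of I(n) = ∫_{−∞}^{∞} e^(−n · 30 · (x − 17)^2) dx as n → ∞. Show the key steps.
I(n) = sqrt(π/(30n))

Here φ(x) = 30 · (x − 17)^2 has its unique minimum at x* = 17 with φ(x*) = 0 and φ''(x*) = 60. Laplace's method gives
  I(n) ~ e^(−n φ(x*)) · sqrt(2π / (n · φ''(x*))) = sqrt(2π / (60n)) = sqrt(π/(30n)).
This is exact: substituting u = (x − 17)·sqrt(30n) gives I(n) = (1/sqrt(30n)) ∫_{−∞}^{∞} e^(−u^2) du = sqrt(π/(30n)).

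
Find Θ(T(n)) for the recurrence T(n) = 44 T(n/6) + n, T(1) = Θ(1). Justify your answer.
T(n) = Θ(n^(log_6 44))

Master theorem: compare f(n) = n to n^(log_6 44) where log_6 44 ≈ 2.112. Since 1 < log_6 44, we have f(n) = O(n^(log_6 44 − ε)) for some ε > 0 — Case 1. Hence T(n) = Θ(n^(log_6 44)).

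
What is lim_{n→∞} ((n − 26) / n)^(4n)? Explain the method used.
lim = e^(−104)

Rewrite as (1 − 26/n)^(4n). By the standard limit (1 + x/n)^n → e^x, we have (1 − 26/n)^n → e^(−26), and raising to the 4th power gives e^(−104).
More precisely, ln[(1 − 26/n)^(4n)] = 4n · ln(1 − 26/n) = 4n · (-26/n + O(1/n^2)) = -104 + O(1/n) → -104.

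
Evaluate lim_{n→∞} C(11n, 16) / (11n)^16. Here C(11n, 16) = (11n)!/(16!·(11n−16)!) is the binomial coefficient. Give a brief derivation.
lim = 1/16! = 1/20922789888000

With N = 11n → ∞: C(N, 16) / N^16 = [N(N−1)…(N−15)] / (16! · N^16) = (1/16!) · 1 · (1 − 1/(11n)) · … · (1 − 15/(11n)). Each factor → 1 as N → ∞, so the limit is 1/16! = 1/20922789888000.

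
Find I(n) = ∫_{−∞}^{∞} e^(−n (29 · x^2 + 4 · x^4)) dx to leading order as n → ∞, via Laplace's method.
I(n) ~ sqrt(π/(29n))

φ(x) = 29 · x^2 + 4 · x^4 has its unique global minimum at x* = 0 (since φ'(x) = 58x + 16x^3 = 0 only at x = 0 for real x with both coefficients positive, and φ → ∞ as |x| → ∞). At x* = 0, φ(0) = 0 and φ''(0) = 58. Laplace's method then gives
  I(n) ~ sqrt(2π / (n · φ''(0))) · e^(−n φ(0)) = sqrt(2π / (58n)) = sqrt(π/(29n)).
The 4 · x^4 term contributes only at subleading order (an O(1/n) relative correction).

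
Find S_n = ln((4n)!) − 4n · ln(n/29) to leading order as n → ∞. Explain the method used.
S_n ~ 4n · (ln 116 − 1) + O(ln n)

Stirling: ln((4n)!) = 4n ln(4n) − 4n + O(ln n).
  S_n = 4n ln(4n) − 4n − 4n ln(n/29) + O(ln n)
      = 4n ln(4n) − 4n ln n + 4n ln 29 − 4n + O(ln n)
      = 4n ln 4 + 4n ln 29 − 4n + O(ln n)
      = 4n (ln 116 − 1) + O(ln n).
Numerically ln(116) − 1 ≈ 3.7536.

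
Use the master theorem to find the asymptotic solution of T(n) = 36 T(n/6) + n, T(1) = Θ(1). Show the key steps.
T(n) = Θ(n^2)

Master theorem: compare f(n) = n to n^(log_6 36) where log_6 36 = 2. Since 1 < log_6 36, we have f(n) = O(n^(log_6 36 − ε)) for some ε > 0 — Case 1. Hence T(n) = Θ(n^(log_6 36)) = Θ(n^2).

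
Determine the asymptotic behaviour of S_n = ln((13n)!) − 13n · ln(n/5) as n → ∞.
S_n ~ 13n · (ln 65 − 1) + O(ln n)

Stirling: ln((13n)!) = 13n ln(13n) − 13n + O(ln n).
  S_n = 13n ln(13n) − 13n − 13n ln(n/5) + O(ln n)
      = 13n ln(13n) − 13n ln n + 13n ln 5 − 13n + O(ln n)
      = 13n ln 13 + 13n ln 5 − 13n + O(ln n)
      = 13n (ln 65 − 1) + O(ln n).
Numerically ln(65) − 1 ≈ 3.1744.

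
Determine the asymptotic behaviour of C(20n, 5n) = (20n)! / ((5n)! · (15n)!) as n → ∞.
C(20n, 5n) ~ (256/27)^(5n) · sqrt(2/(3π·5n))

Write N = 5n. Apply Stirling to each factorial:
  (4N)! ~ sqrt(2π·4N) · (4N/e)^(4N),
  N! ~ sqrt(2π N) · (N/e)^N,
  (3N)! ~ sqrt(2π·3N) · (3N/e)^(3N).
The exponential factors combine to (4N)^(4N) / (N^N · (3N)^(3N)) = 4^(4N)/3^(3N) = (4^4/3^3)^N = (256/27)^N.
The square-root prefactors combine to sqrt(2π·4N) / (sqrt(2π N)·sqrt(2π·3N)) = sqrt(4 / (2π·3·N)) = sqrt(2/(3π·5n)).
Substituting N = 5n: C(20n, 5n) ~ (256/27)^(5n) · sqrt(2/(3π·5n)).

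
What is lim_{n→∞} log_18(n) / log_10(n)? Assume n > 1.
lim = ln(10) / ln(18) = log_18(10)

Change of base: log_18(n) = ln n / ln 18 and log_10(n) = ln n / ln 10. The ratio is (ln n / ln 18) · (ln 10 / ln n) = ln 10 / ln 18, a constant independent of n. So the limit is ln 10 / ln 18 = log_18(10).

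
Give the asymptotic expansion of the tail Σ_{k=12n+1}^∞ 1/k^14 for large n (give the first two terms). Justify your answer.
Σ_{k>12n} 1/k^14 = 1/(13 · (12n)^13) − 1/(2 · (12n)^14) + O(1/(12n)^15)

Compare to the integral: ∫_{12n}^∞ x^(−14) dx = [−x^(−13)/13]_{12n}^∞ = 1/((14−1)·(12n)^13). The Euler-Maclaurin correction adds −f(12n)/2 = −1/(2·(12n)^14). Euler-Maclaurin then gives
  Σ_{k>12n} 1/k^14 = ∫_{12n}^∞ dx/x^14 − 1/(2·(12n)^14) + O(1/(12n)^15).
(Equivalently this is ζ(14) − Σ_{k≤12n} 1/k^14.)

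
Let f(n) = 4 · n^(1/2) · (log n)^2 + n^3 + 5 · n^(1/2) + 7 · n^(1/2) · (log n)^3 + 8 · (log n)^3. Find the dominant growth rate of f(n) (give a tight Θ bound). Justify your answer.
f(n) ∈ Θ(n^3)

Compare the terms by growth order. For large n, n^a · (log n)^b dominates n^a' · (log n)^b' iff a > a', or (a = a' and b > b'). Ranking the 5 terms shows the dominant one is n^3. Hence f(n) ∈ Θ(n^3).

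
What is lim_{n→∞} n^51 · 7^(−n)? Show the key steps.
lim = 0

Exponentials with base > 1 dominate every fixed polynomial: for any fixed c, n^c / 7^n → 0 as n → ∞ (e.g. by the ratio test, or by writing 7^n = e^(n ln 7) and noting e^(n ln 7) / n^c → ∞). Hence n^51 · 7^(−n) = n^51 / 7^n → 0.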